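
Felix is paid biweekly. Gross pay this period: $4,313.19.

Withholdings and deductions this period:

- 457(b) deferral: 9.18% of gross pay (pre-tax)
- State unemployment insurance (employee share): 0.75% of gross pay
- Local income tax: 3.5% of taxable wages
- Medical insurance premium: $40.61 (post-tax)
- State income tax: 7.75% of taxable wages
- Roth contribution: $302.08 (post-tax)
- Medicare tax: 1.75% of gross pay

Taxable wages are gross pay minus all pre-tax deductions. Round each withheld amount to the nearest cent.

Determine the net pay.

457(b) deferral: $4,313.19 × 0.0918 = $395.95
Taxable wages = $4,313.19 − $395.95 = $3,917.24
Local income tax: $3,917.24 × 0.035 = $137.10
State income tax: $3,917.24 × 0.0775 = $303.59
State unemployment insurance (employee share): $4,313.19 × 0.0075 = $32.35
Medicare tax: $4,313.19 × 0.0175 = $75.48
Medical insurance premium: $40.61
Roth contribution: $302.08
Total deductions = $395.95 + $137.10 + $303.59 + $32.35 + $75.48 + $40.61 + $302.08 = $1,287.16
Net pay = $4,313.19 − $1,287.16 = $3,026.03

$3,026.03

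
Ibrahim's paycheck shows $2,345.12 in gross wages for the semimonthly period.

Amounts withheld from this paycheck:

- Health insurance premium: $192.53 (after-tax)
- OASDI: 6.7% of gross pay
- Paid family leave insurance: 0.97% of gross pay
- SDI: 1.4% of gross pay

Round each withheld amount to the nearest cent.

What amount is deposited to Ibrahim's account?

$1,939.89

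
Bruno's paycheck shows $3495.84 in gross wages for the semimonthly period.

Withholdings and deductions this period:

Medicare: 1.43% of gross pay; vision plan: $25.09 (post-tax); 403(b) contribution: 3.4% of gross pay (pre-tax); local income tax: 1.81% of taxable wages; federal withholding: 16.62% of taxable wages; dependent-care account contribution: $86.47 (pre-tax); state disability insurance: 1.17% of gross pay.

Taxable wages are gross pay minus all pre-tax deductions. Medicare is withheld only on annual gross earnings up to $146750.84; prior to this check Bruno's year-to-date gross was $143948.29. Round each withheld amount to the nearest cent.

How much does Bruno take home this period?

$2578.00

Dependent-care account contribution: $86.47
403(b) contribution: $3495.84 × 0.034 = $118.86
Pre-tax total = $86.47 + $118.86 = $205.33
Taxable wages = $3495.84 − $205.33 = $3290.51
Local income tax: $3290.51 × 0.0181 = $59.56
Federal withholding: $3290.51 × 0.1662 = $546.88
State disability insurance: $3495.84 × 0.0117 = $40.90
Medicare: only $146750.84 − $143948.29 = $2802.55 of this check is subject → $2802.55 × 0.0143 = $40.08
Vision plan: $25.09
Total deductions = $86.47 + $118.86 + $59.56 + $546.88 + $40.90 + $40.08 + $25.09 = $917.84
Net pay = $3495.84 − $917.84 = $2578.00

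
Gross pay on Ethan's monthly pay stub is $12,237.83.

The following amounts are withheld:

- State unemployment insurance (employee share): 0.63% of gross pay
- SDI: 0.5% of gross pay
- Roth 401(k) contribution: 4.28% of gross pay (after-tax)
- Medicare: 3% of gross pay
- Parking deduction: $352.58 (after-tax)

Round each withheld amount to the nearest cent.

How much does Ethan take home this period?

State unemployment insurance (employee share): $12,237.83 × 0.0063 = $77.10
Medicare: $12,237.83 × 0.03 = $367.13
SDI: $12,237.83 × 0.005 = $61.19
Parking deduction: $352.58
Roth 401(k) contribution: $12,237.83 × 0.0428 = $523.78
Total deductions = $77.10 + $367.13 + $61.19 + $352.58 + $523.78 = $1,381.78
Net pay = $12,237.83 − $1,381.78 = $10,856.05

$10,856.05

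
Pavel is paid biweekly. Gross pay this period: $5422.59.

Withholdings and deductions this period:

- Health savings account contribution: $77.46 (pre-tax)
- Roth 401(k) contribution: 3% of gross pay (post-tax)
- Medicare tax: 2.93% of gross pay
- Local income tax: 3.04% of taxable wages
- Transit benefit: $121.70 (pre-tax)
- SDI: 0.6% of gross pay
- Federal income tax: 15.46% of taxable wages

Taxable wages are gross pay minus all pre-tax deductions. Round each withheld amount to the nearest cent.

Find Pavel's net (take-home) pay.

$3903.00

Transit benefit: $121.70
Health savings account contribution: $77.46
Pre-tax total = $121.70 + $77.46 = $199.16
Taxable wages = $5422.59 − $199.16 = $5223.43
Federal income tax: $5223.43 × 0.1546 = $807.54
Local income tax: $5223.43 × 0.0304 = $158.79
Medicare tax: $5422.59 × 0.0293 = $158.88
SDI: $5422.59 × 0.006 = $32.54
Roth 401(k) contribution: $5422.59 × 0.03 = $162.68
Total deductions = $121.70 + $77.46 + $807.54 + $158.79 + $158.88 + $32.54 + $162.68 = $1519.59
Net pay = $5422.59 − $1519.59 = $3903.00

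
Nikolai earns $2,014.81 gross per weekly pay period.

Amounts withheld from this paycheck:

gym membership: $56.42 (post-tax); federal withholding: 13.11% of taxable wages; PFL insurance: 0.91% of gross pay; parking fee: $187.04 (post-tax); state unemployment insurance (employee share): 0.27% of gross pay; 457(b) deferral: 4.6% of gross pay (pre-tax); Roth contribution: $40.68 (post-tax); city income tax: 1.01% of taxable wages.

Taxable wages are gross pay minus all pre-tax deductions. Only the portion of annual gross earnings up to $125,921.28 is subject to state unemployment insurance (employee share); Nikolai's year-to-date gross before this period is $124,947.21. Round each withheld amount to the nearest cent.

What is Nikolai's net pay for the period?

457(b) deferral: $2,014.81 × 0.046 = $92.68
Taxable wages = $2,014.81 − $92.68 = $1,922.13
Federal withholding: $1,922.13 × 0.1311 = $251.99
City income tax: $1,922.13 × 0.0101 = $19.41
PFL insurance: $2,014.81 × 0.0091 = $18.33
State unemployment insurance (employee share): only $125,921.28 − $124,947.21 = $974.07 of this check is subject → $974.07 × 0.0027 = $2.63
Gym membership: $56.42
Roth contribution: $40.68
Parking fee: $187.04
Total deductions = $92.68 + $251.99 + $19.41 + $18.33 + $2.63 + $56.42 + $40.68 + $187.04 = $669.18
Net pay = $2,014.81 − $669.18 = $1,345.63

$1,345.63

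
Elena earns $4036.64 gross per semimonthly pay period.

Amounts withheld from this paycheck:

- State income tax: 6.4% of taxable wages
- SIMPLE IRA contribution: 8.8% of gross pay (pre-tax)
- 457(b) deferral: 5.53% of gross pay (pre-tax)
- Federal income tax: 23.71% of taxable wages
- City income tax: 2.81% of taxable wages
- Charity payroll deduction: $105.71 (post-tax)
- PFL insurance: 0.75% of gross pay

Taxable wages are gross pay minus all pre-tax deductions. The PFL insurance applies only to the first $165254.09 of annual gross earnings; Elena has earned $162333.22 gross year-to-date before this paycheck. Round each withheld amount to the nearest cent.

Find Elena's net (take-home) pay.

$2192.13

SIMPLE IRA contribution: $4036.64 × 0.088 = $355.22
457(b) deferral: $4036.64 × 0.0553 = $223.23
Pre-tax total = $355.22 + $223.23 = $578.45
Taxable wages = $4036.64 − $578.45 = $3458.19
State income tax: $3458.19 × 0.064 = $221.32
City income tax: $3458.19 × 0.0281 = $97.18
Federal income tax: $3458.19 × 0.2371 = $819.94
PFL insurance: only $165254.09 − $162333.22 = $2920.87 of this check is subject → $2920.87 × 0.0075 = $21.91
Charity payroll deduction: $105.71
Total deductions = $355.22 + $223.23 + $221.32 + $97.18 + $819.94 + $21.91 + $105.71 = $1844.51
Net pay = $4036.64 − $1844.51 = $2192.13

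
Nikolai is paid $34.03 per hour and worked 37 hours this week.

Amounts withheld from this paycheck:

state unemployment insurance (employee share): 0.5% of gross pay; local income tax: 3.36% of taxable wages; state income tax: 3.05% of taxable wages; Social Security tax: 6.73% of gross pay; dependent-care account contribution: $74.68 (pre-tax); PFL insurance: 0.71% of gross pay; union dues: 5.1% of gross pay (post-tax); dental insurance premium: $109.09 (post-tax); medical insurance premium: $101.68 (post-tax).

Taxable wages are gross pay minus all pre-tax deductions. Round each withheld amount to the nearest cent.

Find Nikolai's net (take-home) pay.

Gross pay: 37 × $34.03 = $1,259.11
Dependent-care account contribution: $74.68
Taxable wages = $1,259.11 − $74.68 = $1,184.43
State income tax: $1,184.43 × 0.0305 = $36.13
Local income tax: $1,184.43 × 0.0336 = $39.80
PFL insurance: $1,259.11 × 0.0071 = $8.94
State unemployment insurance (employee share): $1,259.11 × 0.005 = $6.30
Social Security tax: $1,259.11 × 0.0673 = $84.74
Medical insurance premium: $101.68
Dental insurance premium: $109.09
Union dues: $1,259.11 × 0.051 = $64.21
Total deductions = $74.68 + $36.13 + $39.80 + $8.94 + $6.30 + $84.74 + $101.68 + $109.09 + $64.21 = $525.57
Net pay = $1,259.11 − $525.57 = $733.54

$733.54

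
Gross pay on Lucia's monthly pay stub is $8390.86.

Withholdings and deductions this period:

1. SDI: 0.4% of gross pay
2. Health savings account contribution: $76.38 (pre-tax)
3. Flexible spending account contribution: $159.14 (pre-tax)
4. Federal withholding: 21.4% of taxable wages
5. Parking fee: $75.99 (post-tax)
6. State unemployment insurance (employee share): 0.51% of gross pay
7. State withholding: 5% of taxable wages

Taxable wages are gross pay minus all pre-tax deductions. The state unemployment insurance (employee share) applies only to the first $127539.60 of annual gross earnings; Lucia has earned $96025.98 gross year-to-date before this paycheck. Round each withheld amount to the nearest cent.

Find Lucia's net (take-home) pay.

Flexible spending account contribution: $159.14
Health savings account contribution: $76.38
Pre-tax total = $159.14 + $76.38 = $235.52
Taxable wages = $8390.86 − $235.52 = $8155.34
Federal withholding: $8155.34 × 0.214 = $1745.24
State withholding: $8155.34 × 0.05 = $407.77
SDI: $8390.86 × 0.004 = $33.56
State unemployment insurance (employee share): cap not yet reached, full $8390.86 is subject → $8390.86 × 0.0051 = $42.79
Parking fee: $75.99
Total deductions = $159.14 + $76.38 + $1745.24 + $407.77 + $33.56 + $42.79 + $75.99 = $2540.87
Net pay = $8390.86 − $2540.87 = $5849.99

$5849.99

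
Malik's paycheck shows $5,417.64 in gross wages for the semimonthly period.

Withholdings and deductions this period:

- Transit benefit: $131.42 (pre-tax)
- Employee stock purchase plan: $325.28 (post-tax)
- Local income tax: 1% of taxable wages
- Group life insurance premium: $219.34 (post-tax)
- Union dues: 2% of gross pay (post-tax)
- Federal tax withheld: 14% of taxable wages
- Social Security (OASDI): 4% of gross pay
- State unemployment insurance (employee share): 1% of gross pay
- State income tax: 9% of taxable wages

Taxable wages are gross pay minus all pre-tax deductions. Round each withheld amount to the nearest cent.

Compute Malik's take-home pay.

$3,093.67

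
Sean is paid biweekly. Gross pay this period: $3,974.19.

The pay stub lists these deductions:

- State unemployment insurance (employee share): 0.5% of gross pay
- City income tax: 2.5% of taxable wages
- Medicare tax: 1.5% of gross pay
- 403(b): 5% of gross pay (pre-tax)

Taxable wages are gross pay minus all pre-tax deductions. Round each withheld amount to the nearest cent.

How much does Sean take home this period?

403(b): $3,974.19 × 0.05 = $198.71
Taxable wages = $3,974.19 − $198.71 = $3,775.48
City income tax: $3,775.48 × 0.025 = $94.39
Medicare tax: $3,974.19 × 0.015 = $59.61
State unemployment insurance (employee share): $3,974.19 × 0.005 = $19.87
Total deductions = $198.71 + $94.39 + $59.61 + $19.87 = $372.58
Net pay = $3,974.19 − $372.58 = $3,601.61

$3,601.61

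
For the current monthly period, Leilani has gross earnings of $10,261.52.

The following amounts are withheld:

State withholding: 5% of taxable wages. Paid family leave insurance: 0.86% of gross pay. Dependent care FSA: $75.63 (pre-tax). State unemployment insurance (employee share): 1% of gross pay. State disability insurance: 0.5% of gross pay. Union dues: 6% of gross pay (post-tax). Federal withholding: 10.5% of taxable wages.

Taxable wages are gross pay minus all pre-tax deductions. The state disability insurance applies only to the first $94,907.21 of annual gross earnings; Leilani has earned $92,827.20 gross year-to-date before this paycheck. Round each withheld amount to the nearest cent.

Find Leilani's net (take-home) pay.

$7,790.12

Dependent care FSA: $75.63
Taxable wages = $10,261.52 − $75.63 = $10,185.89
Federal withholding: $10,185.89 × 0.105 = $1,069.52
State withholding: $10,185.89 × 0.05 = $509.29
State unemployment insurance (employee share): $10,261.52 × 0.01 = $102.62
Paid family leave insurance: $10,261.52 × 0.0086 = $88.25
State disability insurance: only $94,907.21 − $92,827.20 = $2,080.01 of this check is subject → $2,080.01 × 0.005 = $10.40
Union dues: $10,261.52 × 0.06 = $615.69
Total deductions = $75.63 + $1,069.52 + $509.29 + $102.62 + $88.25 + $10.40 + $615.69 = $2,471.40
Net pay = $10,261.52 − $2,471.40 = $7,790.12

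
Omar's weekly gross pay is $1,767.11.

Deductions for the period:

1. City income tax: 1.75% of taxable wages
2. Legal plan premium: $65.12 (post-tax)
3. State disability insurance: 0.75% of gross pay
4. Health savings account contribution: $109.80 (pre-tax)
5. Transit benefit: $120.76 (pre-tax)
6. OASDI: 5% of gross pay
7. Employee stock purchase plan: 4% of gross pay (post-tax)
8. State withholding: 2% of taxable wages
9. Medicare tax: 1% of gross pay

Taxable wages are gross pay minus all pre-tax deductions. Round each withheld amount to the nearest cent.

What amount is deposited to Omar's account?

Transit benefit: $120.76
Health savings account contribution: $109.80
Pre-tax total = $120.76 + $109.80 = $230.56
Taxable wages = $1,767.11 − $230.56 = $1,536.55
City income tax: $1,536.55 × 0.0175 = $26.89
State withholding: $1,536.55 × 0.02 = $30.73
Medicare tax: $1,767.11 × 0.01 = $17.67
OASDI: $1,767.11 × 0.05 = $88.36
State disability insurance: $1,767.11 × 0.0075 = $13.25
Employee stock purchase plan: $1,767.11 × 0.04 = $70.68
Legal plan premium: $65.12
Total deductions = $120.76 + $109.80 + $26.89 + $30.73 + $17.67 + $88.36 + $13.25 + $70.68 + $65.12 = $543.26
Net pay = $1,767.11 − $543.26 = $1,223.85

$1,223.85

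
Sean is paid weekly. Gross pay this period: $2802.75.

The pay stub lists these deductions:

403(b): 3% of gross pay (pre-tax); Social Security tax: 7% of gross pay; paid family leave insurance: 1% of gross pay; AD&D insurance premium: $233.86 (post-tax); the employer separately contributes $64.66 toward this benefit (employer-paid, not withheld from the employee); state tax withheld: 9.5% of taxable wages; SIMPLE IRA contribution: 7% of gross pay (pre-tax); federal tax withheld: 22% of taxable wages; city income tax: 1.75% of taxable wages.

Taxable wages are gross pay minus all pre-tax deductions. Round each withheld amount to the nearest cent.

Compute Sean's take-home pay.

403(b): $2802.75 × 0.03 = $84.08
SIMPLE IRA contribution: $2802.75 × 0.07 = $196.19
Pre-tax total = $84.08 + $196.19 = $280.27
Taxable wages = $2802.75 − $280.27 = $2522.48
City income tax: $2522.48 × 0.0175 = $44.14
State tax withheld: $2522.48 × 0.095 = $239.64
Federal tax withheld: $2522.48 × 0.22 = $554.95
Paid family leave insurance: $2802.75 × 0.01 = $28.03
Social Security tax: $2802.75 × 0.07 = $196.19
AD&D insurance premium: $233.86
(Employer's $64.66 toward AD&D insurance premium is not withheld from the employee.)
Total deductions = $84.08 + $196.19 + $44.14 + $239.64 + $554.95 + $28.03 + $196.19 + $233.86 = $1577.08
Net pay = $2802.75 − $1577.08 = $1225.67

$1225.67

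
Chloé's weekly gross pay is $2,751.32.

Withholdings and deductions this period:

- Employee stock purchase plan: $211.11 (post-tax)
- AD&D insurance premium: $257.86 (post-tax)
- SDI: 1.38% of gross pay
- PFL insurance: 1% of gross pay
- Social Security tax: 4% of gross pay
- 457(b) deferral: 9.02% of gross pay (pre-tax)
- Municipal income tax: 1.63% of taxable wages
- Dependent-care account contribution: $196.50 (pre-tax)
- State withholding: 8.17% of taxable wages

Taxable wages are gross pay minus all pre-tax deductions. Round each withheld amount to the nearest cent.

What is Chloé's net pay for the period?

457(b) deferral: $2,751.32 × 0.0902 = $248.17
Dependent-care account contribution: $196.50
Pre-tax total = $248.17 + $196.50 = $444.67
Taxable wages = $2,751.32 − $444.67 = $2,306.65
State withholding: $2,306.65 × 0.0817 = $188.45
Municipal income tax: $2,306.65 × 0.0163 = $37.60
Social Security tax: $2,751.32 × 0.04 = $110.05
PFL insurance: $2,751.32 × 0.01 = $27.51
SDI: $2,751.32 × 0.0138 = $37.97
Employee stock purchase plan: $211.11
AD&D insurance premium: $257.86
Total deductions = $248.17 + $196.50 + $188.45 + $37.60 + $110.05 + $27.51 + $37.97 + $211.11 + $257.86 = $1,315.22
Net pay = $2,751.32 − $1,315.22 = $1,436.10

$1,436.10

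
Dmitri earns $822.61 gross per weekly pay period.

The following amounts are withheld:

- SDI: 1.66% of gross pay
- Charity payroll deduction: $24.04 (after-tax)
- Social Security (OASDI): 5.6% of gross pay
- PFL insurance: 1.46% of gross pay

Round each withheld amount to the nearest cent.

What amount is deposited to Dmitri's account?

$726.83

SDI: $822.61 × 0.0166 = $13.66
Social Security (OASDI): $822.61 × 0.056 = $46.07
PFL insurance: $822.61 × 0.0146 = $12.01
Charity payroll deduction: $24.04
Total deductions = $13.66 + $46.07 + $12.01 + $24.04 = $95.78
Net pay = $822.61 − $95.78 = $726.83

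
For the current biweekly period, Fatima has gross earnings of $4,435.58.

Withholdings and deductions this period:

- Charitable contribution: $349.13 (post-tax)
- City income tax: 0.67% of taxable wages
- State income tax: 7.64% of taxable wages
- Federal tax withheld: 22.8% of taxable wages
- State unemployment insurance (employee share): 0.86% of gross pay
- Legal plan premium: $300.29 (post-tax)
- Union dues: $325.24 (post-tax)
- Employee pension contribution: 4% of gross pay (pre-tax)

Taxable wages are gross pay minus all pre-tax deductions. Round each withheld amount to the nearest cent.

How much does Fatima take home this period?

Employee pension contribution: $4,435.58 × 0.04 = $177.42
Taxable wages = $4,435.58 − $177.42 = $4,258.16
Federal tax withheld: $4,258.16 × 0.228 = $970.86
State income tax: $4,258.16 × 0.0764 = $325.32
City income tax: $4,258.16 × 0.0067 = $28.53
State unemployment insurance (employee share): $4,435.58 × 0.0086 = $38.15
Union dues: $325.24
Charitable contribution: $349.13
Legal plan premium: $300.29
Total deductions = $177.42 + $970.86 + $325.32 + $28.53 + $38.15 + $325.24 + $349.13 + $300.29 = $2,514.94
Net pay = $4,435.58 − $2,514.94 = $1,920.64

$1,920.64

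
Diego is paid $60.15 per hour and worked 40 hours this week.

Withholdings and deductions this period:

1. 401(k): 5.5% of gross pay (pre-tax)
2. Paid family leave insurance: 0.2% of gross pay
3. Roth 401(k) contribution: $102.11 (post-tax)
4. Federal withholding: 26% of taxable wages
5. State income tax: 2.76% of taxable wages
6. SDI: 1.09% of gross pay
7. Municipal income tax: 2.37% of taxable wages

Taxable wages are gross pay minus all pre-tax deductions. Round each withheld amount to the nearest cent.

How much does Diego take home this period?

$1,432.73

Gross pay: 40 × $60.15 = $2,406.00
401(k): $2,406.00 × 0.055 = $132.33
Taxable wages = $2,406.00 − $132.33 = $2,273.67
Federal withholding: $2,273.67 × 0.26 = $591.15
Municipal income tax: $2,273.67 × 0.0237 = $53.89
State income tax: $2,273.67 × 0.0276 = $62.75
SDI: $2,406.00 × 0.0109 = $26.23
Paid family leave insurance: $2,406.00 × 0.002 = $4.81
Roth 401(k) contribution: $102.11
Total deductions = $132.33 + $591.15 + $53.89 + $62.75 + $26.23 + $4.81 + $102.11 = $973.27
Net pay = $2,406.00 − $973.27 = $1,432.73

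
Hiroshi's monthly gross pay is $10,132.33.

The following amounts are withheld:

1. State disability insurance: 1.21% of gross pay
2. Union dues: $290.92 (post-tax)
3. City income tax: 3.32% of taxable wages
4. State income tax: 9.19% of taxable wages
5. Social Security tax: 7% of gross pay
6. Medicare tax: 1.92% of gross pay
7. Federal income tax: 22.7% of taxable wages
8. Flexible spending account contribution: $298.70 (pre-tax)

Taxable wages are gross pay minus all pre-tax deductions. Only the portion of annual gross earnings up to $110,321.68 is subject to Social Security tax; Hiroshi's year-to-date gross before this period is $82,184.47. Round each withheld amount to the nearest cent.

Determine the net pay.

$5,053.89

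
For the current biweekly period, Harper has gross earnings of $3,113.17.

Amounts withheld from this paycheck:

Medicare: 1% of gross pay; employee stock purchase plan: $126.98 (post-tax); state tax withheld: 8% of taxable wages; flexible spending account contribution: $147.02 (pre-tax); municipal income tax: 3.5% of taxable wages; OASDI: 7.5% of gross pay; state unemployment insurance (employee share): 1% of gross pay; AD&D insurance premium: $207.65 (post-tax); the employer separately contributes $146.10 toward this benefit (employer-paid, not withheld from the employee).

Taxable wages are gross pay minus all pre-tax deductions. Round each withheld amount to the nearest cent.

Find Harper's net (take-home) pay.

Flexible spending account contribution: $147.02
Taxable wages = $3,113.17 − $147.02 = $2,966.15
State tax withheld: $2,966.15 × 0.08 = $237.29
Municipal income tax: $2,966.15 × 0.035 = $103.82
OASDI: $3,113.17 × 0.075 = $233.49
State unemployment insurance (employee share): $3,113.17 × 0.01 = $31.13
Medicare: $3,113.17 × 0.01 = $31.13
AD&D insurance premium: $207.65
Employee stock purchase plan: $126.98
(Employer's $146.10 toward AD&D insurance premium is not withheld from the employee.)
Total deductions = $147.02 + $237.29 + $103.82 + $233.49 + $31.13 + $31.13 + $207.65 + $126.98 = $1,118.51
Net pay = $3,113.17 − $1,118.51 = $1,994.66

$1,994.66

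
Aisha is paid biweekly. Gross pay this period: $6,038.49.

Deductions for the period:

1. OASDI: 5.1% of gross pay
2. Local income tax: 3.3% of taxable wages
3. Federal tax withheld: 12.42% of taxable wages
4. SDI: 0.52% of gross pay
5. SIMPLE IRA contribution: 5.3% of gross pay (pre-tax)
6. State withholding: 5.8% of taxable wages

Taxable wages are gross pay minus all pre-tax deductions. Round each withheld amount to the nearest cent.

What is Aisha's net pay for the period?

SIMPLE IRA contribution: $6,038.49 × 0.053 = $320.04
Taxable wages = $6,038.49 − $320.04 = $5,718.45
State withholding: $5,718.45 × 0.058 = $331.67
Local income tax: $5,718.45 × 0.033 = $188.71
Federal tax withheld: $5,718.45 × 0.1242 = $710.23
SDI: $6,038.49 × 0.0052 = $31.40
OASDI: $6,038.49 × 0.051 = $307.96
Total deductions = $320.04 + $331.67 + $188.71 + $710.23 + $31.40 + $307.96 = $1,890.01
Net pay = $6,038.49 − $1,890.01 = $4,148.48

$4,148.48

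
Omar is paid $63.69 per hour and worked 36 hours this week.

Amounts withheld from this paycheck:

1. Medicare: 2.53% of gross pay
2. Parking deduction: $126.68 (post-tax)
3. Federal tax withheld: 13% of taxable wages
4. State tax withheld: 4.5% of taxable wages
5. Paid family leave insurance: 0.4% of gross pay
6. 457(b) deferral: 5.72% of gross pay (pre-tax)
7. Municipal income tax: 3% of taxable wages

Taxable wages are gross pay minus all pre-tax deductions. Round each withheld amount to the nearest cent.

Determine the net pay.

Gross pay: 36 × $63.69 = $2,292.84
457(b) deferral: $2,292.84 × 0.0572 = $131.15
Taxable wages = $2,292.84 − $131.15 = $2,161.69
Federal tax withheld: $2,161.69 × 0.13 = $281.02
State tax withheld: $2,161.69 × 0.045 = $97.28
Municipal income tax: $2,161.69 × 0.03 = $64.85
Medicare: $2,292.84 × 0.0253 = $58.01
Paid family leave insurance: $2,292.84 × 0.004 = $9.17
Parking deduction: $126.68
Total deductions = $131.15 + $281.02 + $97.28 + $64.85 + $58.01 + $9.17 + $126.68 = $768.16
Net pay = $2,292.84 − $768.16 = $1,524.68

$1,524.68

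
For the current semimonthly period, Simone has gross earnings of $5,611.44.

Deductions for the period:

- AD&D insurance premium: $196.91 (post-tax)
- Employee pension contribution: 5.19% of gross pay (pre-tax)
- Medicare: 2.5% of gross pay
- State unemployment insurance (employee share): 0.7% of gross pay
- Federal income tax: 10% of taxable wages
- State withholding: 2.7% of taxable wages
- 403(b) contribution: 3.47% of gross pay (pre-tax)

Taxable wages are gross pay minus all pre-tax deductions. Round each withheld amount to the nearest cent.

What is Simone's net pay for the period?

$4,098.07

403(b) contribution: $5,611.44 × 0.0347 = $194.72
Employee pension contribution: $5,611.44 × 0.0519 = $291.23
Pre-tax total = $194.72 + $291.23 = $485.95
Taxable wages = $5,611.44 − $485.95 = $5,125.49
State withholding: $5,125.49 × 0.027 = $138.39
Federal income tax: $5,125.49 × 0.1 = $512.55
State unemployment insurance (employee share): $5,611.44 × 0.007 = $39.28
Medicare: $5,611.44 × 0.025 = $140.29
AD&D insurance premium: $196.91
Total deductions = $194.72 + $291.23 + $138.39 + $512.55 + $39.28 + $140.29 + $196.91 = $1,513.37
Net pay = $5,611.44 − $1,513.37 = $4,098.07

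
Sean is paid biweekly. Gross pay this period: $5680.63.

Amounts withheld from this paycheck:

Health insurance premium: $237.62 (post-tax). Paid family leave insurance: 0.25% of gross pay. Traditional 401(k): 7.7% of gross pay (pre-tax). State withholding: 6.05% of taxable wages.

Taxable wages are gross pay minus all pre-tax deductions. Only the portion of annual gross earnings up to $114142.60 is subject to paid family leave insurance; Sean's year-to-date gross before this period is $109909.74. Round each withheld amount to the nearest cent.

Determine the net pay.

Traditional 401(k): $5680.63 × 0.077 = $437.41
Taxable wages = $5680.63 − $437.41 = $5243.22
State withholding: $5243.22 × 0.0605 = $317.21
Paid family leave insurance: only $114142.60 − $109909.74 = $4232.86 of this check is subject → $4232.86 × 0.0025 = $10.58
Health insurance premium: $237.62
Total deductions = $437.41 + $317.21 + $10.58 + $237.62 = $1002.82
Net pay = $5680.63 − $1002.82 = $4677.81

$4677.81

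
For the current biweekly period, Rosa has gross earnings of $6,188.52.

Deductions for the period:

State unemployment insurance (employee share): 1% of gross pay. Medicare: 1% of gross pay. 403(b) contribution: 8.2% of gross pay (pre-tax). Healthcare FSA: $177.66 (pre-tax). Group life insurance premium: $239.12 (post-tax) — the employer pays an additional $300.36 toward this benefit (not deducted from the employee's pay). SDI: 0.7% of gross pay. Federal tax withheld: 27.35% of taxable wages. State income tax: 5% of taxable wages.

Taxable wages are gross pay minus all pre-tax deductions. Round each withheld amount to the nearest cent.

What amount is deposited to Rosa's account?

$3,316.83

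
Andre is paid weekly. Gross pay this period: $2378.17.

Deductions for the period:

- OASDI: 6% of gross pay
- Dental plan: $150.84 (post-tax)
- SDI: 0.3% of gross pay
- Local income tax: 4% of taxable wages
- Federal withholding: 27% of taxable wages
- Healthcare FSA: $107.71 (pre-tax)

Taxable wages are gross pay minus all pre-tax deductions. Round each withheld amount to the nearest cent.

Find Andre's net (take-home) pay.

Healthcare FSA: $107.71
Taxable wages = $2378.17 − $107.71 = $2270.46
Federal withholding: $2270.46 × 0.27 = $613.02
Local income tax: $2270.46 × 0.04 = $90.82
OASDI: $2378.17 × 0.06 = $142.69
SDI: $2378.17 × 0.003 = $7.13
Dental plan: $150.84
Total deductions = $107.71 + $613.02 + $90.82 + $142.69 + $7.13 + $150.84 = $1112.21
Net pay = $2378.17 − $1112.21 = $1265.96

$1265.96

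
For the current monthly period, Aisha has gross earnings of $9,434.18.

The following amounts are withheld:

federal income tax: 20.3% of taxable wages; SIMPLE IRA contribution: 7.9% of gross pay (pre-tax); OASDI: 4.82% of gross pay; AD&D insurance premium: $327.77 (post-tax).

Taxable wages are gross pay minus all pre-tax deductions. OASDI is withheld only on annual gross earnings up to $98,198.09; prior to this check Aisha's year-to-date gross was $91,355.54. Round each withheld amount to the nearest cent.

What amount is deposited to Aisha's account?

SIMPLE IRA contribution: $9,434.18 × 0.079 = $745.30
Taxable wages = $9,434.18 − $745.30 = $8,688.88
Federal income tax: $8,688.88 × 0.203 = $1,763.84
OASDI: only $98,198.09 − $91,355.54 = $6,842.55 of this check is subject → $6,842.55 × 0.0482 = $329.81
AD&D insurance premium: $327.77
Total deductions = $745.30 + $1,763.84 + $329.81 + $327.77 = $3,166.72
Net pay = $9,434.18 − $3,166.72 = $6,267.46

$6,267.46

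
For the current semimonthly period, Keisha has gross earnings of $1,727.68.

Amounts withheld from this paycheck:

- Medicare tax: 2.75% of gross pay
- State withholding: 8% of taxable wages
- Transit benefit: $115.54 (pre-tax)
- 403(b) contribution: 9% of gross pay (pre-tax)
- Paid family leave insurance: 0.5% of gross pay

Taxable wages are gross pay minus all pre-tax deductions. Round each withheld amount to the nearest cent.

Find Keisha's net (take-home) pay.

403(b) contribution: $1,727.68 × 0.09 = $155.49
Transit benefit: $115.54
Pre-tax total = $155.49 + $115.54 = $271.03
Taxable wages = $1,727.68 − $271.03 = $1,456.65
State withholding: $1,456.65 × 0.08 = $116.53
Paid family leave insurance: $1,727.68 × 0.005 = $8.64
Medicare tax: $1,727.68 × 0.0275 = $47.51
Total deductions = $155.49 + $115.54 + $116.53 + $8.64 + $47.51 = $443.71
Net pay = $1,727.68 − $443.71 = $1,283.97

$1,283.97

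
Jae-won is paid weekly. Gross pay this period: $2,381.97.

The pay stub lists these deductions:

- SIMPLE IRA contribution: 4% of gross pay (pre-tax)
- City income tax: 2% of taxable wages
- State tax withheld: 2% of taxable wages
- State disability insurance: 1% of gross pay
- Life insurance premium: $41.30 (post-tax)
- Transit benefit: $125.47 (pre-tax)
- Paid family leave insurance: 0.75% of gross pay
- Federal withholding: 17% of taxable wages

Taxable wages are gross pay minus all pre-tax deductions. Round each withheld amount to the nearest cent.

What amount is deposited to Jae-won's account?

SIMPLE IRA contribution: $2,381.97 × 0.04 = $95.28
Transit benefit: $125.47
Pre-tax total = $95.28 + $125.47 = $220.75
Taxable wages = $2,381.97 − $220.75 = $2,161.22
City income tax: $2,161.22 × 0.02 = $43.22
Federal withholding: $2,161.22 × 0.17 = $367.41
State tax withheld: $2,161.22 × 0.02 = $43.22
State disability insurance: $2,381.97 × 0.01 = $23.82
Paid family leave insurance: $2,381.97 × 0.0075 = $17.86
Life insurance premium: $41.30
Total deductions = $95.28 + $125.47 + $43.22 + $367.41 + $43.22 + $23.82 + $17.86 + $41.30 = $757.58
Net pay = $2,381.97 − $757.58 = $1,624.39

$1,624.39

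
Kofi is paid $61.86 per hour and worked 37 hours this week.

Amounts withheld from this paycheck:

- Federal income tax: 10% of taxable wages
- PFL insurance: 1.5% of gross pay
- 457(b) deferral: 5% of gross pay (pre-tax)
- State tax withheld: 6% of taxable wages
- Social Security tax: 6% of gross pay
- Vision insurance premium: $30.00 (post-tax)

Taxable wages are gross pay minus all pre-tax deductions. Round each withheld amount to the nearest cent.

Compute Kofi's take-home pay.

Gross pay: 37 × $61.86 = $2,288.82
457(b) deferral: $2,288.82 × 0.05 = $114.44
Taxable wages = $2,288.82 − $114.44 = $2,174.38
Federal income tax: $2,174.38 × 0.1 = $217.44
State tax withheld: $2,174.38 × 0.06 = $130.46
Social Security tax: $2,288.82 × 0.06 = $137.33
PFL insurance: $2,288.82 × 0.015 = $34.33
Vision insurance premium: $30.00
Total deductions = $114.44 + $217.44 + $130.46 + $137.33 + $34.33 + $30.00 = $664.00
Net pay = $2,288.82 − $664.00 = $1,624.82

$1,624.82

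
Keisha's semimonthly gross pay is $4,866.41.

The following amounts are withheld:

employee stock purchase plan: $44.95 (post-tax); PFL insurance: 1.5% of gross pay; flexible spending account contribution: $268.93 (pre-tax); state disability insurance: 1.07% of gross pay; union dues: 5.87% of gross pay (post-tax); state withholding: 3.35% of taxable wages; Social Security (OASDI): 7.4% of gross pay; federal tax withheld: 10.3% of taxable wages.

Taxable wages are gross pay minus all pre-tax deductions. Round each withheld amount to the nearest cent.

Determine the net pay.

$3,154.13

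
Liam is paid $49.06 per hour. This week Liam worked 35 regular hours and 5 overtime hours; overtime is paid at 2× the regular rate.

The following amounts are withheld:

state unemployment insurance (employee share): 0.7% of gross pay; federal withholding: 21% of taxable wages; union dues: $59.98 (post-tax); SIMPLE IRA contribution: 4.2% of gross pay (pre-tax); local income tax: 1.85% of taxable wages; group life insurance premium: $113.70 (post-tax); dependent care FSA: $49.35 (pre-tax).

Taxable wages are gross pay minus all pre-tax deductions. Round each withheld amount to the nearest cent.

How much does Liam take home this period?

Regular pay: 35 × $49.06 = $1717.10
Overtime pay: 5 × $49.06 × 2 = $490.60
Gross pay = $1717.10 + $490.60 = $2207.70
SIMPLE IRA contribution: $2207.70 × 0.042 = $92.72
Dependent care FSA: $49.35
Pre-tax total = $92.72 + $49.35 = $142.07
Taxable wages = $2207.70 − $142.07 = $2065.63
Local income tax: $2065.63 × 0.0185 = $38.21
Federal withholding: $2065.63 × 0.21 = $433.78
State unemployment insurance (employee share): $2207.70 × 0.007 = $15.45
Union dues: $59.98
Group life insurance premium: $113.70
Total deductions = $92.72 + $49.35 + $38.21 + $433.78 + $15.45 + $59.98 + $113.70 = $803.19
Net pay = $2207.70 − $803.19 = $1404.51

$1404.51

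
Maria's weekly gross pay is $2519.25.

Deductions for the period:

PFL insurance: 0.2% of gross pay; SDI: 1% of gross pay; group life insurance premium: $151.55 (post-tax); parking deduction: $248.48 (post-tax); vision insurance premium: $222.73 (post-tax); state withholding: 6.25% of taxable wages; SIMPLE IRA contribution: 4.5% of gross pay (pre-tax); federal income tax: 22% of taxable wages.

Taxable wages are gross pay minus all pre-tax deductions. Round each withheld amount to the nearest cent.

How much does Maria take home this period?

$1073.23

SIMPLE IRA contribution: $2519.25 × 0.045 = $113.37
Taxable wages = $2519.25 − $113.37 = $2405.88
Federal income tax: $2405.88 × 0.22 = $529.29
State withholding: $2405.88 × 0.0625 = $150.37
PFL insurance: $2519.25 × 0.002 = $5.04
SDI: $2519.25 × 0.01 = $25.19
Parking deduction: $248.48
Vision insurance premium: $222.73
Group life insurance premium: $151.55
Total deductions = $113.37 + $529.29 + $150.37 + $5.04 + $25.19 + $248.48 + $222.73 + $151.55 = $1446.02
Net pay = $2519.25 − $1446.02 = $1073.23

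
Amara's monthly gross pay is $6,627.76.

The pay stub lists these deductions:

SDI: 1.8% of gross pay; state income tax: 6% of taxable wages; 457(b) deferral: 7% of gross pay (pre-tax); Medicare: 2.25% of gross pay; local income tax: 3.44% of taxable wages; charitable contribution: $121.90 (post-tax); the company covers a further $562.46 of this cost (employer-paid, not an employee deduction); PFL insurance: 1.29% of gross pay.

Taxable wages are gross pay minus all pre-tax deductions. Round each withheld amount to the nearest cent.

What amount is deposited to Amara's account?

$5,106.13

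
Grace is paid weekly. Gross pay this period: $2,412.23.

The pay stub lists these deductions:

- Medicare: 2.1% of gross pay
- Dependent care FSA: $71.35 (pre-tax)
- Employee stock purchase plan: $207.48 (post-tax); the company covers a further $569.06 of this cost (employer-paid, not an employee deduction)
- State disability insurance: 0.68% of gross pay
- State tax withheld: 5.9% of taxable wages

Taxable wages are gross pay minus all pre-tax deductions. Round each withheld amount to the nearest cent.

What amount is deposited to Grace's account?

Dependent care FSA: $71.35
Taxable wages = $2,412.23 − $71.35 = $2,340.88
State tax withheld: $2,340.88 × 0.059 = $138.11
Medicare: $2,412.23 × 0.021 = $50.66
State disability insurance: $2,412.23 × 0.0068 = $16.40
Employee stock purchase plan: $207.48
(Employer's $569.06 toward employee stock purchase plan is not withheld from the employee.)
Total deductions = $71.35 + $138.11 + $50.66 + $16.40 + $207.48 = $484.00
Net pay = $2,412.23 − $484.00 = $1,928.23

$1,928.23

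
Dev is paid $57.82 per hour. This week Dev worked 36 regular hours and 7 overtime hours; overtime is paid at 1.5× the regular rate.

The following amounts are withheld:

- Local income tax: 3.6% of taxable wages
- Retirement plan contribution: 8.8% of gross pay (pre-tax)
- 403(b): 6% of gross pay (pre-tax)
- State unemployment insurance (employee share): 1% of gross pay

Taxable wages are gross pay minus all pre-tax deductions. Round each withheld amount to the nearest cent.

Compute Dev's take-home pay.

$2,181.35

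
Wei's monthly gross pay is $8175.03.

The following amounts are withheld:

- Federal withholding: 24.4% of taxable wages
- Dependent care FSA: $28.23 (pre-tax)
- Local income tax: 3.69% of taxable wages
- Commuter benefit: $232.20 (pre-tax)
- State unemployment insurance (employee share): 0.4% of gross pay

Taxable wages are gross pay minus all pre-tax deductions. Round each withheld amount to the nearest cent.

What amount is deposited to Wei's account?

$5658.69

Commuter benefit: $232.20
Dependent care FSA: $28.23
Pre-tax total = $232.20 + $28.23 = $260.43
Taxable wages = $8175.03 − $260.43 = $7914.60
Local income tax: $7914.60 × 0.0369 = $292.05
Federal withholding: $7914.60 × 0.244 = $1931.16
State unemployment insurance (employee share): $8175.03 × 0.004 = $32.70
Total deductions = $232.20 + $28.23 + $292.05 + $1931.16 + $32.70 = $2516.34
Net pay = $8175.03 − $2516.34 = $5658.69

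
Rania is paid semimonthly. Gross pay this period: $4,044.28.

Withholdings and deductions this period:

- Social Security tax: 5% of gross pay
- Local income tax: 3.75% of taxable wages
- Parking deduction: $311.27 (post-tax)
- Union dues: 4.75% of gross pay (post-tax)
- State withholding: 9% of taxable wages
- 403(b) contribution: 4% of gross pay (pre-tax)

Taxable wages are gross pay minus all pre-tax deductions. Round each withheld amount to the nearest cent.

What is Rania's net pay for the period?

403(b) contribution: $4,044.28 × 0.04 = $161.77
Taxable wages = $4,044.28 − $161.77 = $3,882.51
Local income tax: $3,882.51 × 0.0375 = $145.59
State withholding: $3,882.51 × 0.09 = $349.43
Social Security tax: $4,044.28 × 0.05 = $202.21
Parking deduction: $311.27
Union dues: $4,044.28 × 0.0475 = $192.10
Total deductions = $161.77 + $145.59 + $349.43 + $202.21 + $311.27 + $192.10 = $1,362.37
Net pay = $4,044.28 − $1,362.37 = $2,681.91

$2,681.91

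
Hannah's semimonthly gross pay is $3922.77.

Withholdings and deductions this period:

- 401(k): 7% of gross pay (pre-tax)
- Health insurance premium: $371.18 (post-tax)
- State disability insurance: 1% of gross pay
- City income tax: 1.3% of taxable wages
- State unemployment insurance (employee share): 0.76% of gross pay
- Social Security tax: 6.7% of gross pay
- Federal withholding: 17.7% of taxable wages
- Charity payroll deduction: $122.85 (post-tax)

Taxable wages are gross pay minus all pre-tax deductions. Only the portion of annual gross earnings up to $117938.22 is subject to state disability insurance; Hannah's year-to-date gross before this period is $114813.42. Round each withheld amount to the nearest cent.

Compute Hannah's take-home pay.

401(k): $3922.77 × 0.07 = $274.59
Taxable wages = $3922.77 − $274.59 = $3648.18
Federal withholding: $3648.18 × 0.177 = $645.73
City income tax: $3648.18 × 0.013 = $47.43
State unemployment insurance (employee share): $3922.77 × 0.0076 = $29.81
Social Security tax: $3922.77 × 0.067 = $262.83
State disability insurance: only $117938.22 − $114813.42 = $3124.80 of this check is subject → $3124.80 × 0.01 = $31.25
Charity payroll deduction: $122.85
Health insurance premium: $371.18
Total deductions = $274.59 + $645.73 + $47.43 + $29.81 + $262.83 + $31.25 + $122.85 + $371.18 = $1785.67
Net pay = $3922.77 − $1785.67 = $2137.10

$2137.10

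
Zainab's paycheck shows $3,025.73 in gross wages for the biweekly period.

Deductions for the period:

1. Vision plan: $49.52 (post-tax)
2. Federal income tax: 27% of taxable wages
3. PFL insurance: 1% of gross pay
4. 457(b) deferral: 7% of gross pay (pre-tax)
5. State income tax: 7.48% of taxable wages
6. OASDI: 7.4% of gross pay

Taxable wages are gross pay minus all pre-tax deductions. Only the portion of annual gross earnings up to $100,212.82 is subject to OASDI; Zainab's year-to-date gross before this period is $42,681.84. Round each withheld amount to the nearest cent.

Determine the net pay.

457(b) deferral: $3,025.73 × 0.07 = $211.80
Taxable wages = $3,025.73 − $211.80 = $2,813.93
State income tax: $2,813.93 × 0.0748 = $210.48
Federal income tax: $2,813.93 × 0.27 = $759.76
PFL insurance: $3,025.73 × 0.01 = $30.26
OASDI: cap not yet reached, full $3,025.73 is subject → $3,025.73 × 0.074 = $223.90
Vision plan: $49.52
Total deductions = $211.80 + $210.48 + $759.76 + $30.26 + $223.90 + $49.52 = $1,485.72
Net pay = $3,025.73 − $1,485.72 = $1,540.01

$1,540.01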